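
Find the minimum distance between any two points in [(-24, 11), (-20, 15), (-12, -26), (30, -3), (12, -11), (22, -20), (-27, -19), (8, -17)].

Computing all pairwise distances among 8 points:

d((-24, 11), (-20, 15)) = 5.6569 <-- minimum
d((-24, 11), (-12, -26)) = 38.8973
d((-24, 11), (30, -3)) = 55.7853
d((-24, 11), (12, -11)) = 42.19
d((-24, 11), (22, -20)) = 55.4707
d((-24, 11), (-27, -19)) = 30.1496
d((-24, 11), (8, -17)) = 42.5206
d((-20, 15), (-12, -26)) = 41.7732
d((-20, 15), (30, -3)) = 53.1413
d((-20, 15), (12, -11)) = 41.2311
d((-20, 15), (22, -20)) = 54.6717
d((-20, 15), (-27, -19)) = 34.7131
d((-20, 15), (8, -17)) = 42.5206
d((-12, -26), (30, -3)) = 47.8853
d((-12, -26), (12, -11)) = 28.3019
d((-12, -26), (22, -20)) = 34.5254
d((-12, -26), (-27, -19)) = 16.5529
d((-12, -26), (8, -17)) = 21.9317
d((30, -3), (12, -11)) = 19.6977
d((30, -3), (22, -20)) = 18.7883
d((30, -3), (-27, -19)) = 59.203
d((30, -3), (8, -17)) = 26.0768
d((12, -11), (22, -20)) = 13.4536
d((12, -11), (-27, -19)) = 39.8121
d((12, -11), (8, -17)) = 7.2111
d((22, -20), (-27, -19)) = 49.0102
d((22, -20), (8, -17)) = 14.3178
d((-27, -19), (8, -17)) = 35.0571

Closest pair: (-24, 11) and (-20, 15) with distance 5.6569

The closest pair is (-24, 11) and (-20, 15) with Euclidean distance 5.6569. For 8 points, brute-force pairwise comparison is shown above. For large n, the divide-and-conquer algorithm (sort by x, recurse on halves, check the dividing strip) achieves O(n log n).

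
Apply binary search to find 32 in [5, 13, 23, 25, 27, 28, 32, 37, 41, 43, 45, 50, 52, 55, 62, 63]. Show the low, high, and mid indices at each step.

Binary search for 32 in [5, 13, 23, 25, 27, 28, 32, 37, 41, 43, 45, 50, 52, 55, 62, 63]:

lo=0, hi=15, mid=7, arr[mid]=37 -> 37 > 32, search left half
lo=0, hi=6, mid=3, arr[mid]=25 -> 25 < 32, search right half
lo=4, hi=6, mid=5, arr[mid]=28 -> 28 < 32, search right half
lo=6, hi=6, mid=6, arr[mid]=32 -> Found target at index 6!

Binary search finds 32 at index 6 after 4 comparisons. The search repeatedly halves the search space by comparing with the middle element.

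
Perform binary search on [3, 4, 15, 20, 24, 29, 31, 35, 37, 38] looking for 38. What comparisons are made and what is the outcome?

Binary search for 38 in [3, 4, 15, 20, 24, 29, 31, 35, 37, 38]:

lo=0, hi=9, mid=4, arr[mid]=24 -> 24 < 38, search right half
lo=5, hi=9, mid=7, arr[mid]=35 -> 35 < 38, search right half
lo=8, hi=9, mid=8, arr[mid]=37 -> 37 < 38, search right half
lo=9, hi=9, mid=9, arr[mid]=38 -> Found target at index 9!

Binary search finds 38 at index 9 after 4 comparisons. The search repeatedly halves the search space by comparing with the middle element.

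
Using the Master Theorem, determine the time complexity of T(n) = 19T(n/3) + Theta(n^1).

Master Theorem for T(n) = 19T(n/3) + O(n^1):

a = 19, b = 3, c = 1
log_b(a) = log_3(19) = 2.6801

Case 1: c = 1 < log_3(19) = 2.6801
T(n) = O(n^(log_3 19))

For T(n) = 19T(n/3) + O(n^1): log_3(19) = 2.6801. This is Case 1 of the Master Theorem (c < log_b(a), work dominated by leaves), giving O(n^(log_3 19)).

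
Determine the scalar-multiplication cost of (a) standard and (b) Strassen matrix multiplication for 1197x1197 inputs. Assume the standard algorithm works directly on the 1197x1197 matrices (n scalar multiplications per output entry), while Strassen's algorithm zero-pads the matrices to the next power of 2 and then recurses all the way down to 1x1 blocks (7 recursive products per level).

Matrix multiplication for 1197x1197 matrices:

Strassen's algorithm requires power-of-2 dimensions. Pad 1197x1197 to 2048x2048 (next power of 2).

Standard algorithm: 1197^3 = 1715072373 multiplications
Strassen's algorithm: 7^(log2(2048)) = 7^11 = 1977326743 multiplications
Difference: 1715072373 - 1977326743 = -262254370 (Strassen uses MORE here due to padding overhead — for small or just-over-power-of-2 n, padding can outweigh the per-level savings)

Standard: 1715072373 multiplications (1197^3). Strassen: 1977326743 multiplications (7^11, after padding to 2048x2048). Strassen reduces 8 recursive multiplications to 7 at each level.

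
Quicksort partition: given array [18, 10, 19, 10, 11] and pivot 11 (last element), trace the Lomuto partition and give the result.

Lomuto partition with pivot = 11:

Initial array: [18, 10, 19, 10, 11]

arr[0]=18 > 11: no swap
arr[1]=10 <= 11: swap with position 0, array becomes [10, 18, 19, 10, 11]
arr[2]=19 > 11: no swap
arr[3]=10 <= 11: swap with position 1, array becomes [10, 10, 19, 18, 11]

Place pivot at position 2: [10, 10, 11, 18, 19]
Pivot position: 2

After partitioning with pivot 11, the array becomes [10, 10, 11, 18, 19]. The pivot is placed at index 2. All elements to the left of the pivot are <= 11, and all elements to the right are > 11.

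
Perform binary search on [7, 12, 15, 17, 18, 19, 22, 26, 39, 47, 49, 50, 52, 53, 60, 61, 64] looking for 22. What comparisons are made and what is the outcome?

Binary search for 22 in [7, 12, 15, 17, 18, 19, 22, 26, 39, 47, 49, 50, 52, 53, 60, 61, 64]:

lo=0, hi=16, mid=8, arr[mid]=39 -> 39 > 22, search left half
lo=0, hi=7, mid=3, arr[mid]=17 -> 17 < 22, search right half
lo=4, hi=7, mid=5, arr[mid]=19 -> 19 < 22, search right half
lo=6, hi=7, mid=6, arr[mid]=22 -> Found target at index 6!

Binary search finds 22 at index 6 after 4 comparisons. The search repeatedly halves the search space by comparing with the middle element.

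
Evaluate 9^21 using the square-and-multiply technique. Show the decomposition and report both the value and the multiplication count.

Computing 9^21 by squaring (build up from 9^1; each line after the first costs one multiplication):

9^1 = 9
9^2 = (9^1)^2 = 9^2 = 81
9^4 = (9^2)^2 = 81^2 = 6561
9^5 = 9 * 9^4 = 9 * 6561 = 59049
9^10 = (9^5)^2 = 59049^2 = 3486784401
9^20 = (9^10)^2 = 3486784401^2 = 12157665459056928801
9^21 = 9 * 9^20 = 9 * 12157665459056928801 = 109418989131512359209

Result: 109418989131512359209
Multiplications needed: 6 (6 lines after 9^1)

9^21 = 109418989131512359209. Using exponentiation by squaring, this requires 6 multiplications. The key idea: if the exponent is even, square the half-power; if odd, multiply by the base once.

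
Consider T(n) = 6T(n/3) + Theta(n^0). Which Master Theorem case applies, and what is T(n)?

Master Theorem for T(n) = 6T(n/3) + O(n^0):

a = 6, b = 3, c = 0
log_b(a) = log_3(6) = 1.6309

Case 1: c = 0 < log_3(6) = 1.6309
T(n) = O(n^(log_3 6))

For T(n) = 6T(n/3) + O(n^0): log_3(6) = 1.6309. This is Case 1 of the Master Theorem (c < log_b(a), work dominated by leaves), giving O(n^(log_3 6)).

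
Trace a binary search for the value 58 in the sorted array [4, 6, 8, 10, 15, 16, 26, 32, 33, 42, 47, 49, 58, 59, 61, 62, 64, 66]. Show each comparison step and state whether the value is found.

Binary search for 58 in [4, 6, 8, 10, 15, 16, 26, 32, 33, 42, 47, 49, 58, 59, 61, 62, 64, 66]:

lo=0, hi=17, mid=8, arr[mid]=33 -> 33 < 58, search right half
lo=9, hi=17, mid=13, arr[mid]=59 -> 59 > 58, search left half
lo=9, hi=12, mid=10, arr[mid]=47 -> 47 < 58, search right half
lo=11, hi=12, mid=11, arr[mid]=49 -> 49 < 58, search right half
lo=12, hi=12, mid=12, arr[mid]=58 -> Found target at index 12!

Binary search finds 58 at index 12 after 5 comparisons. The search repeatedly halves the search space by comparing with the middle element.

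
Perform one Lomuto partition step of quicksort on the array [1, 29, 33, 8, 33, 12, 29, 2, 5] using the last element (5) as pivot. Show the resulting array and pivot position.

Lomuto partition with pivot = 5:

Initial array: [1, 29, 33, 8, 33, 12, 29, 2, 5]

arr[0]=1 <= 5: swap with position 0, array becomes [1, 29, 33, 8, 33, 12, 29, 2, 5]
arr[1]=29 > 5: no swap
arr[2]=33 > 5: no swap
arr[3]=8 > 5: no swap
arr[4]=33 > 5: no swap
arr[5]=12 > 5: no swap
arr[6]=29 > 5: no swap
arr[7]=2 <= 5: swap with position 1, array becomes [1, 2, 33, 8, 33, 12, 29, 29, 5]

Place pivot at position 2: [1, 2, 5, 8, 33, 12, 29, 29, 33]
Pivot position: 2

After partitioning with pivot 5, the array becomes [1, 2, 5, 8, 33, 12, 29, 29, 33]. The pivot is placed at index 2. All elements to the left of the pivot are <= 5, and all elements to the right are > 5.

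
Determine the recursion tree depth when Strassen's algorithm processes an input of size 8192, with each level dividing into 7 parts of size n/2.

For divide and conquer with division factor 2:

Problem sizes at each level:
Level 0: 8192
Level 1: 4096
Level 2: 2048
Level 3: 1024
Level 4: 512
Level 5: 256
Level 6: 128
Level 7: 64
Level 8: 32
Level 9: 16
Level 10: 8
Level 11: 4
Level 12: 2
Level 13: 1

The root is level 0 and the size-1 base case is level 13 (the tree spans levels 0 through 13, i.e. 14 levels counting the root), so the depth is the number of divisions: log_2(8192) = 13

The recursion tree depth is log_2(8192) = 13. At each level, the problem size is divided by 2, so it takes 13 divisions to reduce to a base case of size 1. The algorithm makes 7 recursive calls at each level.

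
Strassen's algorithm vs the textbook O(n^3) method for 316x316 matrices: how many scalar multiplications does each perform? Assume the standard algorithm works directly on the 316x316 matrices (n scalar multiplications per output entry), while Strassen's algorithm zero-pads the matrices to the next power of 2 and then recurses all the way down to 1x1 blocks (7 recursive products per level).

Matrix multiplication for 316x316 matrices:

Strassen's algorithm requires power-of-2 dimensions. Pad 316x316 to 512x512 (next power of 2).

Standard algorithm: 316^3 = 31554496 multiplications
Strassen's algorithm: 7^(log2(512)) = 7^9 = 40353607 multiplications
Difference: 31554496 - 40353607 = -8799111 (Strassen uses MORE here due to padding overhead — for small or just-over-power-of-2 n, padding can outweigh the per-level savings)

Standard: 31554496 multiplications (316^3). Strassen: 40353607 multiplications (7^9, after padding to 512x512). Strassen reduces 8 recursive multiplications to 7 at each level.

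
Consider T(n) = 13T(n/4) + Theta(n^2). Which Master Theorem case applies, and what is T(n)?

Master Theorem for T(n) = 13T(n/4) + O(n^2):

a = 13, b = 4, c = 2
log_b(a) = log_4(13) = 1.8502

Case 3: c = 2 > log_4(13) = 1.8502
T(n) = O(n^2) = O(n^2)

For T(n) = 13T(n/4) + O(n^2): log_4(13) = 1.8502. This is Case 3 of the Master Theorem (c > log_b(a), work dominated by root), giving O(n^2).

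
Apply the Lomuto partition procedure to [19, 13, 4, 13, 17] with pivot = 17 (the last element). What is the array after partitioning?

Lomuto partition with pivot = 17:

Initial array: [19, 13, 4, 13, 17]

arr[0]=19 > 17: no swap
arr[1]=13 <= 17: swap with position 0, array becomes [13, 19, 4, 13, 17]
arr[2]=4 <= 17: swap with position 1, array becomes [13, 4, 19, 13, 17]
arr[3]=13 <= 17: swap with position 2, array becomes [13, 4, 13, 19, 17]

Place pivot at position 3: [13, 4, 13, 17, 19]
Pivot position: 3

After partitioning with pivot 17, the array becomes [13, 4, 13, 17, 19]. The pivot is placed at index 3. All elements to the left of the pivot are <= 17, and all elements to the right are > 17.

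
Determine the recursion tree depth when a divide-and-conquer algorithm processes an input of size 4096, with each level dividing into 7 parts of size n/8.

For divide and conquer with division factor 8:

Problem sizes at each level:
Level 0: 4096
Level 1: 512
Level 2: 64
Level 3: 8
Level 4: 1

The root is level 0 and the size-1 base case is level 4 (the tree spans levels 0 through 4, i.e. 5 levels counting the root), so the depth is the number of divisions: log_8(4096) = 4

The recursion tree depth is log_8(4096) = 4. At each level, the problem size is divided by 8, so it takes 4 divisions to reduce to a base case of size 1. The algorithm makes 7 recursive calls at each level.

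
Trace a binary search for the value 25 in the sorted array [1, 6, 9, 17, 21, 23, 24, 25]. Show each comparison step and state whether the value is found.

Binary search for 25 in [1, 6, 9, 17, 21, 23, 24, 25]:

lo=0, hi=7, mid=3, arr[mid]=17 -> 17 < 25, search right half
lo=4, hi=7, mid=5, arr[mid]=23 -> 23 < 25, search right half
lo=6, hi=7, mid=6, arr[mid]=24 -> 24 < 25, search right half
lo=7, hi=7, mid=7, arr[mid]=25 -> Found target at index 7!

Binary search finds 25 at index 7 after 4 comparisons. The search repeatedly halves the search space by comparing with the middle element.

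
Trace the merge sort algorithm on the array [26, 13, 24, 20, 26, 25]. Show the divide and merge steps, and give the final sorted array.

Merge sort trace:

Split: [26, 13, 24, 20, 26, 25] -> [26, 13, 24] and [20, 26, 25]
  Split: [26, 13, 24] -> [26] and [13, 24]
    Split: [13, 24] -> [13] and [24]
    Merge: [13] + [24] -> [13, 24]
  Merge: [26] + [13, 24] -> [13, 24, 26]
  Split: [20, 26, 25] -> [20] and [26, 25]
    Split: [26, 25] -> [26] and [25]
    Merge: [26] + [25] -> [25, 26]
  Merge: [20] + [25, 26] -> [20, 25, 26]
Merge: [13, 24, 26] + [20, 25, 26] -> [13, 20, 24, 25, 26, 26]

Final sorted array: [13, 20, 24, 25, 26, 26]

The merge sort proceeds by recursively splitting the array and merging sorted halves.
After all merges, the sorted array is [13, 20, 24, 25, 26, 26].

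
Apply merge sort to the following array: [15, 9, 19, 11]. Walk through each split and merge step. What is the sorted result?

Merge sort trace:

Split: [15, 9, 19, 11] -> [15, 9] and [19, 11]
  Split: [15, 9] -> [15] and [9]
  Merge: [15] + [9] -> [9, 15]
  Split: [19, 11] -> [19] and [11]
  Merge: [19] + [11] -> [11, 19]
Merge: [9, 15] + [11, 19] -> [9, 11, 15, 19]

Final sorted array: [9, 11, 15, 19]

The merge sort proceeds by recursively splitting the array and merging sorted halves.
After all merges, the sorted array is [9, 11, 15, 19].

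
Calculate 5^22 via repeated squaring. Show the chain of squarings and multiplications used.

Computing 5^22 by squaring (build up from 5^1; each line after the first costs one multiplication):

5^1 = 5
5^2 = (5^1)^2 = 5^2 = 25
5^4 = (5^2)^2 = 25^2 = 625
5^5 = 5 * 5^4 = 5 * 625 = 3125
5^10 = (5^5)^2 = 3125^2 = 9765625
5^11 = 5 * 5^10 = 5 * 9765625 = 48828125
5^22 = (5^11)^2 = 48828125^2 = 2384185791015625

Result: 2384185791015625
Multiplications needed: 6 (6 lines after 5^1)

5^22 = 2384185791015625. Using exponentiation by squaring, this requires 6 multiplications. The key idea: if the exponent is even, square the half-power; if odd, multiply by the base once.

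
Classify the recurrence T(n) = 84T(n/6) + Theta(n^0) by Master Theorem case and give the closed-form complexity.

Master Theorem for T(n) = 84T(n/6) + O(n^0):

a = 84, b = 6, c = 0
log_b(a) = log_6(84) = 2.4729

Case 1: c = 0 < log_6(84) = 2.4729
T(n) = O(n^(log_6 84))

For T(n) = 84T(n/6) + O(n^0): log_6(84) = 2.4729. This is Case 1 of the Master Theorem (c < log_b(a), work dominated by leaves), giving O(n^(log_6 84)).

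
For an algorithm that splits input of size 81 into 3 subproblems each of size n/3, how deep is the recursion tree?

For divide and conquer with division factor 3:

Problem sizes at each level:
Level 0: 81
Level 1: 27
Level 2: 9
Level 3: 3
Level 4: 1

The root is level 0 and the size-1 base case is level 4 (the tree spans levels 0 through 4, i.e. 5 levels counting the root), so the depth is the number of divisions: log_3(81) = 4

The recursion tree depth is log_3(81) = 4. At each level, the problem size is divided by 3, so it takes 4 divisions to reduce to a base case of size 1. The algorithm makes 3 recursive calls at each level.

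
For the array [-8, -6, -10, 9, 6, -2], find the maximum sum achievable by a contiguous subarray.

Using Kadane's algorithm on [-8, -6, -10, 9, 6, -2]:

Scanning through the array:
Position 1 (value -6): max_ending_here = -6, max_so_far = -6
Position 2 (value -10): max_ending_here = -10, max_so_far = -6
Position 3 (value 9): max_ending_here = 9, max_so_far = 9
Position 4 (value 6): max_ending_here = 15, max_so_far = 15
Position 5 (value -2): max_ending_here = 13, max_so_far = 15

Maximum subarray: [9, 6]
Maximum sum: 15

The maximum subarray is [9, 6] with sum 15. This subarray runs from index 3 to index 4.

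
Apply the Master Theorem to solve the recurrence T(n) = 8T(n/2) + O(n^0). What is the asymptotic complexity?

Master Theorem for T(n) = 8T(n/2) + O(n^0):

a = 8, b = 2, c = 0
log_b(a) = log_2(8) = 3.0000

Case 1: c = 0 < log_2(8) = 3.0000
T(n) = O(n^(log_2 8)) = O(n^3)

For T(n) = 8T(n/2) + O(n^0): log_2(8) = 3.0000. This is Case 1 of the Master Theorem (c < log_b(a), work dominated by leaves), giving O(n^3).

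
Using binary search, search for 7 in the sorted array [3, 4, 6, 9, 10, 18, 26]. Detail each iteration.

Binary search for 7 in [3, 4, 6, 9, 10, 18, 26]:

lo=0, hi=6, mid=3, arr[mid]=9 -> 9 > 7, search left half
lo=0, hi=2, mid=1, arr[mid]=4 -> 4 < 7, search right half
lo=2, hi=2, mid=2, arr[mid]=6 -> 6 < 7, search right half
lo=3 > hi=2, target 7 not found

Binary search determines that 7 is not in the array after 3 comparisons. The search space was exhausted without finding the target.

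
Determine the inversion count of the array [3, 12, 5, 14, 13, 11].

Finding inversions in [3, 12, 5, 14, 13, 11]:

(1, 2): arr[1]=12 > arr[2]=5
(1, 5): arr[1]=12 > arr[5]=11
(3, 4): arr[3]=14 > arr[4]=13
(3, 5): arr[3]=14 > arr[5]=11
(4, 5): arr[4]=13 > arr[5]=11

Total inversions: 5

The array has 5 inversion(s): (1,2), (1,5), (3,4), (3,5), (4,5). Each pair (i,j) satisfies i < j and arr[i] > arr[j].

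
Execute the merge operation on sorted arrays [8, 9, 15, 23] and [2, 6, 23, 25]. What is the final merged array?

Merging process:

Compare 8 vs 2: take 2 from right. Merged: [2]
Compare 8 vs 6: take 6 from right. Merged: [2, 6]
Compare 8 vs 23: take 8 from left. Merged: [2, 6, 8]
Compare 9 vs 23: take 9 from left. Merged: [2, 6, 8, 9]
Compare 15 vs 23: take 15 from left. Merged: [2, 6, 8, 9, 15]
Compare 23 vs 23: take 23 from left. Merged: [2, 6, 8, 9, 15, 23]
Append remaining from right: [23, 25]. Merged: [2, 6, 8, 9, 15, 23, 23, 25]

Final merged array: [2, 6, 8, 9, 15, 23, 23, 25]
Total comparisons: 6

The merged array is [2, 6, 8, 9, 15, 23, 23, 25], requiring 6 comparisons. The merge step runs in O(n) time where n is the total number of elements.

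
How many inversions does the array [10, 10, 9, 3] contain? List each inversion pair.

Finding inversions in [10, 10, 9, 3]:

(0, 2): arr[0]=10 > arr[2]=9
(0, 3): arr[0]=10 > arr[3]=3
(1, 2): arr[1]=10 > arr[2]=9
(1, 3): arr[1]=10 > arr[3]=3
(2, 3): arr[2]=9 > arr[3]=3

Total inversions: 5

The array has 5 inversion(s): (0,2), (0,3), (1,2), (1,3), (2,3). Each pair (i,j) satisfies i < j and arr[i] > arr[j].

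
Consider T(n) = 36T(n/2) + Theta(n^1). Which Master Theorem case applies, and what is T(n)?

Master Theorem for T(n) = 36T(n/2) + O(n^1):

a = 36, b = 2, c = 1
log_b(a) = log_2(36) = 5.1699

Case 1: c = 1 < log_2(36) = 5.1699
T(n) = O(n^(log_2 36))

For T(n) = 36T(n/2) + O(n^1): log_2(36) = 5.1699. This is Case 1 of the Master Theorem (c < log_b(a), work dominated by leaves), giving O(n^(log_2 36)).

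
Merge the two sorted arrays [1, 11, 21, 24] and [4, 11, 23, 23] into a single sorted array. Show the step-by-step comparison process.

Merging process:

Compare 1 vs 4: take 1 from left. Merged: [1]
Compare 11 vs 4: take 4 from right. Merged: [1, 4]
Compare 11 vs 11: take 11 from left. Merged: [1, 4, 11]
Compare 21 vs 11: take 11 from right. Merged: [1, 4, 11, 11]
Compare 21 vs 23: take 21 from left. Merged: [1, 4, 11, 11, 21]
Compare 24 vs 23: take 23 from right. Merged: [1, 4, 11, 11, 21, 23]
Compare 24 vs 23: take 23 from right. Merged: [1, 4, 11, 11, 21, 23, 23]
Append remaining from left: [24]. Merged: [1, 4, 11, 11, 21, 23, 23, 24]

Final merged array: [1, 4, 11, 11, 21, 23, 23, 24]
Total comparisons: 7

The merged array is [1, 4, 11, 11, 21, 23, 23, 24], requiring 7 comparisons. The merge step runs in O(n) time where n is the total number of elements.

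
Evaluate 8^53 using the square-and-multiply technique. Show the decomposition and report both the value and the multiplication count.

Computing 8^53 by squaring (build up from 8^1; each line after the first costs one multiplication):

8^1 = 8
8^2 = (8^1)^2 = 8^2 = 64
8^3 = 8 * 8^2 = 8 * 64 = 512
8^6 = (8^3)^2 = 512^2 = 262144
8^12 = (8^6)^2 = 262144^2 = 68719476736
8^13 = 8 * 8^12 = 8 * 68719476736 = 549755813888
8^26 = (8^13)^2 = 549755813888^2 = 302231454903657293676544
8^52 = (8^26)^2 = 302231454903657293676544^2 = 91343852333181432387730302044767688728495783936
8^53 = 8 * 8^52 = 8 * 91343852333181432387730302044767688728495783936 = 730750818665451459101842416358141509827966271488

Result: 730750818665451459101842416358141509827966271488
Multiplications needed: 8 (8 lines after 8^1)

8^53 = 730750818665451459101842416358141509827966271488. Using exponentiation by squaring, this requires 8 multiplications. The key idea: if the exponent is even, square the half-power; if odd, multiply by the base once.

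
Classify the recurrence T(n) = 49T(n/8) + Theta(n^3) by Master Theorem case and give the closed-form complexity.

Master Theorem for T(n) = 49T(n/8) + O(n^3):

a = 49, b = 8, c = 3
log_b(a) = log_8(49) = 1.8716

Case 3: c = 3 > log_8(49) = 1.8716
T(n) = O(n^3) = O(n^3)

For T(n) = 49T(n/8) + O(n^3): log_8(49) = 1.8716. This is Case 3 of the Master Theorem (c > log_b(a), work dominated by root), giving O(n^3).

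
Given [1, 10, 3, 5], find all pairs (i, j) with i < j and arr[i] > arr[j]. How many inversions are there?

Finding inversions in [1, 10, 3, 5]:

(1, 2): arr[1]=10 > arr[2]=3
(1, 3): arr[1]=10 > arr[3]=5

Total inversions: 2

The array has 2 inversion(s): (1,2), (1,3). Each pair (i,j) satisfies i < j and arr[i] > arr[j].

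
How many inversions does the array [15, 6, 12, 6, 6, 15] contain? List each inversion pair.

Finding inversions in [15, 6, 12, 6, 6, 15]:

(0, 1): arr[0]=15 > arr[1]=6
(0, 2): arr[0]=15 > arr[2]=12
(0, 3): arr[0]=15 > arr[3]=6
(0, 4): arr[0]=15 > arr[4]=6
(2, 3): arr[2]=12 > arr[3]=6
(2, 4): arr[2]=12 > arr[4]=6

Total inversions: 6

The array has 6 inversion(s): (0,1), (0,2), (0,3), (0,4), (2,3), (2,4). Each pair (i,j) satisfies i < j and arr[i] > arr[j].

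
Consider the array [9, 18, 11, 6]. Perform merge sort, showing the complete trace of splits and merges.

Merge sort trace:

Split: [9, 18, 11, 6] -> [9, 18] and [11, 6]
  Split: [9, 18] -> [9] and [18]
  Merge: [9] + [18] -> [9, 18]
  Split: [11, 6] -> [11] and [6]
  Merge: [11] + [6] -> [6, 11]
Merge: [9, 18] + [6, 11] -> [6, 9, 11, 18]

Final sorted array: [6, 9, 11, 18]

The merge sort proceeds by recursively splitting the array and merging sorted halves.
After all merges, the sorted array is [6, 9, 11, 18].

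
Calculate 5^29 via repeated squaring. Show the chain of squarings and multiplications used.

Computing 5^29 by squaring (build up from 5^1; each line after the first costs one multiplication):

5^1 = 5
5^2 = (5^1)^2 = 5^2 = 25
5^3 = 5 * 5^2 = 5 * 25 = 125
5^6 = (5^3)^2 = 125^2 = 15625
5^7 = 5 * 5^6 = 5 * 15625 = 78125
5^14 = (5^7)^2 = 78125^2 = 6103515625
5^28 = (5^14)^2 = 6103515625^2 = 37252902984619140625
5^29 = 5 * 5^28 = 5 * 37252902984619140625 = 186264514923095703125

Result: 186264514923095703125
Multiplications needed: 7 (7 lines after 5^1)

5^29 = 186264514923095703125. Using exponentiation by squaring, this requires 7 multiplications. The key idea: if the exponent is even, square the half-power; if odd, multiply by the base once.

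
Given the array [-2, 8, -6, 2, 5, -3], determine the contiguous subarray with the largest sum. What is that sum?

Using Kadane's algorithm on [-2, 8, -6, 2, 5, -3]:

Scanning through the array:
Position 1 (value 8): max_ending_here = 8, max_so_far = 8
Position 2 (value -6): max_ending_here = 2, max_so_far = 8
Position 3 (value 2): max_ending_here = 4, max_so_far = 8
Position 4 (value 5): max_ending_here = 9, max_so_far = 9
Position 5 (value -3): max_ending_here = 6, max_so_far = 9

Maximum subarray: [8, -6, 2, 5]
Maximum sum: 9

The maximum subarray is [8, -6, 2, 5] with sum 9. This subarray runs from index 1 to index 4.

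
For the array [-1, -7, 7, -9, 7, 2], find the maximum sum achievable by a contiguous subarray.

Using Kadane's algorithm on [-1, -7, 7, -9, 7, 2]:

Scanning through the array:
Position 1 (value -7): max_ending_here = -7, max_so_far = -1
Position 2 (value 7): max_ending_here = 7, max_so_far = 7
Position 3 (value -9): max_ending_here = -2, max_so_far = 7
Position 4 (value 7): max_ending_here = 7, max_so_far = 7
Position 5 (value 2): max_ending_here = 9, max_so_far = 9

Maximum subarray: [7, 2]
Maximum sum: 9

The maximum subarray is [7, 2] with sum 9. This subarray runs from index 4 to index 5.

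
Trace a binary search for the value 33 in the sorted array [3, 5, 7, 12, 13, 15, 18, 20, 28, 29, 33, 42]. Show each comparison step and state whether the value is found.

Binary search for 33 in [3, 5, 7, 12, 13, 15, 18, 20, 28, 29, 33, 42]:

lo=0, hi=11, mid=5, arr[mid]=15 -> 15 < 33, search right half
lo=6, hi=11, mid=8, arr[mid]=28 -> 28 < 33, search right half
lo=9, hi=11, mid=10, arr[mid]=33 -> Found target at index 10!

Binary search finds 33 at index 10 after 3 comparisons. The search repeatedly halves the search space by comparing with the middle element.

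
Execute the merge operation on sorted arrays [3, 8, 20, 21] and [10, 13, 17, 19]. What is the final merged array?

Merging process:

Compare 3 vs 10: take 3 from left. Merged: [3]
Compare 8 vs 10: take 8 from left. Merged: [3, 8]
Compare 20 vs 10: take 10 from right. Merged: [3, 8, 10]
Compare 20 vs 13: take 13 from right. Merged: [3, 8, 10, 13]
Compare 20 vs 17: take 17 from right. Merged: [3, 8, 10, 13, 17]
Compare 20 vs 19: take 19 from right. Merged: [3, 8, 10, 13, 17, 19]
Append remaining from left: [20, 21]. Merged: [3, 8, 10, 13, 17, 19, 20, 21]

Final merged array: [3, 8, 10, 13, 17, 19, 20, 21]
Total comparisons: 6

The merged array is [3, 8, 10, 13, 17, 19, 20, 21], requiring 6 comparisons. The merge step runs in O(n) time where n is the total number of elements.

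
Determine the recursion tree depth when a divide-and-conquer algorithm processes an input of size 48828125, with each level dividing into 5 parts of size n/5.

For divide and conquer with division factor 5:

Problem sizes at each level:
Level 0: 48828125
Level 1: 9765625
Level 2: 1953125
Level 3: 390625
Level 4: 78125
Level 5: 15625
Level 6: 3125
Level 7: 625
Level 8: 125
Level 9: 25
Level 10: 5
Level 11: 1

The root is level 0 and the size-1 base case is level 11 (the tree spans levels 0 through 11, i.e. 12 levels counting the root), so the depth is the number of divisions: log_5(48828125) = 11

The recursion tree depth is log_5(48828125) = 11. At each level, the problem size is divided by 5, so it takes 11 divisions to reduce to a base case of size 1. The algorithm makes 5 recursive calls at each level.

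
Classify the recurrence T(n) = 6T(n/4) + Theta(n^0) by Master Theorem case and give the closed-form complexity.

Master Theorem for T(n) = 6T(n/4) + O(n^0):

a = 6, b = 4, c = 0
log_b(a) = log_4(6) = 1.2925

Case 1: c = 0 < log_4(6) = 1.2925
T(n) = O(n^(log_4 6))

For T(n) = 6T(n/4) + O(n^0): log_4(6) = 1.2925. This is Case 1 of the Master Theorem (c < log_b(a), work dominated by leaves), giving O(n^(log_4 6)).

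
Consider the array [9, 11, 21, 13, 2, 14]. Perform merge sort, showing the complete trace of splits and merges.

Merge sort trace:

Split: [9, 11, 21, 13, 2, 14] -> [9, 11, 21] and [13, 2, 14]
  Split: [9, 11, 21] -> [9] and [11, 21]
    Split: [11, 21] -> [11] and [21]
    Merge: [11] + [21] -> [11, 21]
  Merge: [9] + [11, 21] -> [9, 11, 21]
  Split: [13, 2, 14] -> [13] and [2, 14]
    Split: [2, 14] -> [2] and [14]
    Merge: [2] + [14] -> [2, 14]
  Merge: [13] + [2, 14] -> [2, 13, 14]
Merge: [9, 11, 21] + [2, 13, 14] -> [2, 9, 11, 13, 14, 21]

Final sorted array: [2, 9, 11, 13, 14, 21]

The merge sort proceeds by recursively splitting the array and merging sorted halves.
After all merges, the sorted array is [2, 9, 11, 13, 14, 21].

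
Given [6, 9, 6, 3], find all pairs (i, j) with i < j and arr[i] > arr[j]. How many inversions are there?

Finding inversions in [6, 9, 6, 3]:

(0, 3): arr[0]=6 > arr[3]=3
(1, 2): arr[1]=9 > arr[2]=6
(1, 3): arr[1]=9 > arr[3]=3
(2, 3): arr[2]=6 > arr[3]=3

Total inversions: 4

The array has 4 inversion(s): (0,3), (1,2), (1,3), (2,3). Each pair (i,j) satisfies i < j and arr[i] > arr[j].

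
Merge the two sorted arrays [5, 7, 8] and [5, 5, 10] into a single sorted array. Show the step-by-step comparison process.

Merging process:

Compare 5 vs 5: take 5 from left. Merged: [5]
Compare 7 vs 5: take 5 from right. Merged: [5, 5]
Compare 7 vs 5: take 5 from right. Merged: [5, 5, 5]
Compare 7 vs 10: take 7 from left. Merged: [5, 5, 5, 7]
Compare 8 vs 10: take 8 from left. Merged: [5, 5, 5, 7, 8]
Append remaining from right: [10]. Merged: [5, 5, 5, 7, 8, 10]

Final merged array: [5, 5, 5, 7, 8, 10]
Total comparisons: 5

The merged array is [5, 5, 5, 7, 8, 10], requiring 5 comparisons. The merge step runs in O(n) time where n is the total number of elements.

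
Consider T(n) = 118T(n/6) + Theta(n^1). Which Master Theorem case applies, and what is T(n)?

Master Theorem for T(n) = 118T(n/6) + O(n^1):

a = 118, b = 6, c = 1
log_b(a) = log_6(118) = 2.6626

Case 1: c = 1 < log_6(118) = 2.6626
T(n) = O(n^(log_6 118))

For T(n) = 118T(n/6) + O(n^1): log_6(118) = 2.6626. This is Case 1 of the Master Theorem (c < log_b(a), work dominated by leaves), giving O(n^(log_6 118)).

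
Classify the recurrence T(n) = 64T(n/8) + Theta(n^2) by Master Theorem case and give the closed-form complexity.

Master Theorem for T(n) = 64T(n/8) + O(n^2):

a = 64, b = 8, c = 2
log_b(a) = log_8(64) = 2.0000

Case 2: c = 2 = log_8(64) = 2.0000
T(n) = O(n^2 log n) = O(n^2 log n)

For T(n) = 64T(n/8) + O(n^2): log_8(64) = 2.0000. This is Case 2 of the Master Theorem (c = log_b(a), equal work at all levels), giving O(n^2 log n).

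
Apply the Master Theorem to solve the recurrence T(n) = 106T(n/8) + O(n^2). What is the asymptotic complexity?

Master Theorem for T(n) = 106T(n/8) + O(n^2):

a = 106, b = 8, c = 2
log_b(a) = log_8(106) = 2.2426

Case 1: c = 2 < log_8(106) = 2.2426
T(n) = O(n^(log_8 106))

For T(n) = 106T(n/8) + O(n^2): log_8(106) = 2.2426. This is Case 1 of the Master Theorem (c < log_b(a), work dominated by leaves), giving O(n^(log_8 106)).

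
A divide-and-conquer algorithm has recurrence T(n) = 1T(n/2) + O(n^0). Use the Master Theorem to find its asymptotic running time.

Master Theorem for T(n) = 1T(n/2) + O(n^0):

a = 1, b = 2, c = 0
log_b(a) = log_2(1) = 0.0000

Case 2: c = 0 = log_2(1) = 0.0000
T(n) = O(n^0 log n) = O(log n)

For T(n) = 1T(n/2) + O(n^0): log_2(1) = 0.0000. This is Case 2 of the Master Theorem (c = log_b(a), equal work at all levels), giving O(log n).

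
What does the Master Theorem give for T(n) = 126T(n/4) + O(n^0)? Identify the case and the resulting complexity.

Master Theorem for T(n) = 126T(n/4) + O(n^0):

a = 126, b = 4, c = 0
log_b(a) = log_4(126) = 3.4886

Case 1: c = 0 < log_4(126) = 3.4886
T(n) = O(n^(log_4 126))

For T(n) = 126T(n/4) + O(n^0): log_4(126) = 3.4886. This is Case 1 of the Master Theorem (c < log_b(a), work dominated by leaves), giving O(n^(log_4 126)).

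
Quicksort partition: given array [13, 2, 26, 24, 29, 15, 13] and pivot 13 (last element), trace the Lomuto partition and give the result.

Lomuto partition with pivot = 13:

Initial array: [13, 2, 26, 24, 29, 15, 13]

arr[0]=13 <= 13: swap with position 0, array becomes [13, 2, 26, 24, 29, 15, 13]
arr[1]=2 <= 13: swap with position 1, array becomes [13, 2, 26, 24, 29, 15, 13]
arr[2]=26 > 13: no swap
arr[3]=24 > 13: no swap
arr[4]=29 > 13: no swap
arr[5]=15 > 13: no swap

Place pivot at position 2: [13, 2, 13, 24, 29, 15, 26]
Pivot position: 2

After partitioning with pivot 13, the array becomes [13, 2, 13, 24, 29, 15, 26]. The pivot is placed at index 2. All elements to the left of the pivot are <= 13, and all elements to the right are > 13.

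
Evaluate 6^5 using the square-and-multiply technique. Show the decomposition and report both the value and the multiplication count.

Computing 6^5 by squaring (build up from 6^1; each line after the first costs one multiplication):

6^1 = 6
6^2 = (6^1)^2 = 6^2 = 36
6^4 = (6^2)^2 = 36^2 = 1296
6^5 = 6 * 6^4 = 6 * 1296 = 7776

Result: 7776
Multiplications needed: 3 (3 lines after 6^1)

6^5 = 7776. Using exponentiation by squaring, this requires 3 multiplications. The key idea: if the exponent is even, square the half-power; if odd, multiply by the base once.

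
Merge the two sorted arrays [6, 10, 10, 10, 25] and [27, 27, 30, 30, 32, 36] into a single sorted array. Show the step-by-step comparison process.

Merging process:

Compare 6 vs 27: take 6 from left. Merged: [6]
Compare 10 vs 27: take 10 from left. Merged: [6, 10]
Compare 10 vs 27: take 10 from left. Merged: [6, 10, 10]
Compare 10 vs 27: take 10 from left. Merged: [6, 10, 10, 10]
Compare 25 vs 27: take 25 from left. Merged: [6, 10, 10, 10, 25]
Append remaining from right: [27, 27, 30, 30, 32, 36]. Merged: [6, 10, 10, 10, 25, 27, 27, 30, 30, 32, 36]

Final merged array: [6, 10, 10, 10, 25, 27, 27, 30, 30, 32, 36]
Total comparisons: 5

The merged array is [6, 10, 10, 10, 25, 27, 27, 30, 30, 32, 36], requiring 5 comparisons. The merge step runs in O(n) time where n is the total number of elements.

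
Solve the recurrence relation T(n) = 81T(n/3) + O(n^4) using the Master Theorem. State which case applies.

Master Theorem for T(n) = 81T(n/3) + O(n^4):

a = 81, b = 3, c = 4
log_b(a) = log_3(81) = 4.0000

Case 2: c = 4 = log_3(81) = 4.0000
T(n) = O(n^4 log n) = O(n^4 log n)

For T(n) = 81T(n/3) + O(n^4): log_3(81) = 4.0000. This is Case 2 of the Master Theorem (c = log_b(a), equal work at all levels), giving O(n^4 log n).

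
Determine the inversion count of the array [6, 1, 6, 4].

Finding inversions in [6, 1, 6, 4]:

(0, 1): arr[0]=6 > arr[1]=1
(0, 3): arr[0]=6 > arr[3]=4
(2, 3): arr[2]=6 > arr[3]=4

Total inversions: 3

The array has 3 inversion(s): (0,1), (0,3), (2,3). Each pair (i,j) satisfies i < j and arr[i] > arr[j].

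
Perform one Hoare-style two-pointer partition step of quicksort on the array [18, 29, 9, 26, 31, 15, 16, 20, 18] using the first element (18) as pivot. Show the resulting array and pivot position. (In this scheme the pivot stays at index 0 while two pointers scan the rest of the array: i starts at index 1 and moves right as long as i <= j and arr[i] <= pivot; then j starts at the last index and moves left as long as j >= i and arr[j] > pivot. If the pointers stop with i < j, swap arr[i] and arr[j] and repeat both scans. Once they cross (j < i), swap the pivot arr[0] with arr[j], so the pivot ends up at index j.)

Hoare-style two-pointer partition with pivot = 18:

Initial array: [18, 29, 9, 26, 31, 15, 16, 20, 18]

Pointers start at i = 1, j = 8.
i stops at index 1 (arr[1]=29 > 18), j stops at index 8 (arr[8]=18 <= 18): swap arr[1] and arr[8], array becomes [18, 18, 9, 26, 31, 15, 16, 20, 29]
i stops at index 3 (arr[3]=26 > 18), j stops at index 6 (arr[6]=16 <= 18): swap arr[3] and arr[6], array becomes [18, 18, 9, 16, 31, 15, 26, 20, 29]
i stops at index 4 (arr[4]=31 > 18), j stops at index 5 (arr[5]=15 <= 18): swap arr[4] and arr[5], array becomes [18, 18, 9, 16, 15, 31, 26, 20, 29]
i ends at 5, j ends at 4: the pointers have crossed (j < i), so scanning stops.

Swap pivot arr[0] with arr[4] to place pivot at position 4: [15, 18, 9, 16, 18, 31, 26, 20, 29]
Pivot position: 4

After partitioning with pivot 18, the array becomes [15, 18, 9, 16, 18, 31, 26, 20, 29]. The pivot is placed at index 4. All elements to the left of the pivot are <= 18, and all elements to the right are > 18.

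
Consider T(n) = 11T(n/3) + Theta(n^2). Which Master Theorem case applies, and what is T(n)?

Master Theorem for T(n) = 11T(n/3) + O(n^2):

a = 11, b = 3, c = 2
log_b(a) = log_3(11) = 2.1827

Case 1: c = 2 < log_3(11) = 2.1827
T(n) = O(n^(log_3 11))

For T(n) = 11T(n/3) + O(n^2): log_3(11) = 2.1827. This is Case 1 of the Master Theorem (c < log_b(a), work dominated by leaves), giving O(n^(log_3 11)).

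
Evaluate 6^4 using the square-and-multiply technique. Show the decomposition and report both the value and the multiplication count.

Computing 6^4 by squaring (build up from 6^1; each line after the first costs one multiplication):

6^1 = 6
6^2 = (6^1)^2 = 6^2 = 36
6^4 = (6^2)^2 = 36^2 = 1296

Result: 1296
Multiplications needed: 2 (2 lines after 6^1)

6^4 = 1296. Using exponentiation by squaring, this requires 2 multiplications. The key idea: if the exponent is even, square the half-power; if odd, multiply by the base once.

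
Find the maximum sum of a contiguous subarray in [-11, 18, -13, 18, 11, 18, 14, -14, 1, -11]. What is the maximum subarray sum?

Using Kadane's algorithm on [-11, 18, -13, 18, 11, 18, 14, -14, 1, -11]:

Scanning through the array:
Position 1 (value 18): max_ending_here = 18, max_so_far = 18
Position 2 (value -13): max_ending_here = 5, max_so_far = 18
Position 3 (value 18): max_ending_here = 23, max_so_far = 23
Position 4 (value 11): max_ending_here = 34, max_so_far = 34
Position 5 (value 18): max_ending_here = 52, max_so_far = 52
Position 6 (value 14): max_ending_here = 66, max_so_far = 66
Position 7 (value -14): max_ending_here = 52, max_so_far = 66
Position 8 (value 1): max_ending_here = 53, max_so_far = 66
Position 9 (value -11): max_ending_here = 42, max_so_far = 66

Maximum subarray: [18, -13, 18, 11, 18, 14]
Maximum sum: 66

The maximum subarray is [18, -13, 18, 11, 18, 14] with sum 66. This subarray runs from index 1 to index 6.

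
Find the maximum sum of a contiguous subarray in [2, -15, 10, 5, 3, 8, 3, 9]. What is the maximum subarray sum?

Using Kadane's algorithm on [2, -15, 10, 5, 3, 8, 3, 9]:

Scanning through the array:
Position 1 (value -15): max_ending_here = -13, max_so_far = 2
Position 2 (value 10): max_ending_here = 10, max_so_far = 10
Position 3 (value 5): max_ending_here = 15, max_so_far = 15
Position 4 (value 3): max_ending_here = 18, max_so_far = 18
Position 5 (value 8): max_ending_here = 26, max_so_far = 26
Position 6 (value 3): max_ending_here = 29, max_so_far = 29
Position 7 (value 9): max_ending_here = 38, max_so_far = 38

Maximum subarray: [10, 5, 3, 8, 3, 9]
Maximum sum: 38

The maximum subarray is [10, 5, 3, 8, 3, 9] with sum 38. This subarray runs from index 2 to index 7.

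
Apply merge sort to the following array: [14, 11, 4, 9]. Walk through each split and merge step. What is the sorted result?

Merge sort trace:

Split: [14, 11, 4, 9] -> [14, 11] and [4, 9]
  Split: [14, 11] -> [14] and [11]
  Merge: [14] + [11] -> [11, 14]
  Split: [4, 9] -> [4] and [9]
  Merge: [4] + [9] -> [4, 9]
Merge: [11, 14] + [4, 9] -> [4, 9, 11, 14]

Final sorted array: [4, 9, 11, 14]

The merge sort proceeds by recursively splitting the array and merging sorted halves.
After all merges, the sorted array is [4, 9, 11, 14].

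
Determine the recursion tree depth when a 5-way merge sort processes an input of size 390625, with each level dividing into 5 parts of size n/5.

For divide and conquer with division factor 5:

Problem sizes at each level:
Level 0: 390625
Level 1: 78125
Level 2: 15625
Level 3: 3125
Level 4: 625
Level 5: 125
Level 6: 25
Level 7: 5
Level 8: 1

The root is level 0 and the size-1 base case is level 8 (the tree spans levels 0 through 8, i.e. 9 levels counting the root), so the depth is the number of divisions: log_5(390625) = 8

The recursion tree depth is log_5(390625) = 8. At each level, the problem size is divided by 5, so it takes 8 divisions to reduce to a base case of size 1. The algorithm makes 5 recursive calls at each level.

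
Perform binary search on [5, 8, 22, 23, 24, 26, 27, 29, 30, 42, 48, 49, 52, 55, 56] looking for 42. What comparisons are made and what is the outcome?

Binary search for 42 in [5, 8, 22, 23, 24, 26, 27, 29, 30, 42, 48, 49, 52, 55, 56]:

lo=0, hi=14, mid=7, arr[mid]=29 -> 29 < 42, search right half
lo=8, hi=14, mid=11, arr[mid]=49 -> 49 > 42, search left half
lo=8, hi=10, mid=9, arr[mid]=42 -> Found target at index 9!

Binary search finds 42 at index 9 after 3 comparisons. The search repeatedly halves the search space by comparing with the middle element.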